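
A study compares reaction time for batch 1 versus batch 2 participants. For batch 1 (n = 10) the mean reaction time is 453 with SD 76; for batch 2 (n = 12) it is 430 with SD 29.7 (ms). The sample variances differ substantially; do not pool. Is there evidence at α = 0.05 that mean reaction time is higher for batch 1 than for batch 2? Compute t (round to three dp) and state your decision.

t = 0.901; fail to reject H0

Let group 1 = batch 1, group 2 = batch 2. H0: μ_1 = μ_2; H1: μ_1 > μ_2 (Welch's two-sample t-test, right-tailed).
t = (x̄_1 − x̄_2)/√(s_1²/n_1 + s_2²/n_2) = (453 − 430)/√(76²/10 + 29.7²/12) = 0.901
Welch–Satterthwaite df ≈ 11.29
p-value = P(T ≥ 0.901) ≈ 0.1931
Since p ≈ 0.1931 > α = 0.05, fail to reject H0; the evidence is not statistically significant.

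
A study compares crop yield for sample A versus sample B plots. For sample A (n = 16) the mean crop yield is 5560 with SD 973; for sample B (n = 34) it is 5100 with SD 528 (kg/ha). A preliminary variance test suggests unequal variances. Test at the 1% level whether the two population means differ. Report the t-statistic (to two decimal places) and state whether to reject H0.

Let group 1 = sample A, group 2 = sample B. H0: μ_1 = μ_2; H1: μ_1 ≠ μ_2 (Welch's two-sample t-test, two-sided).
t = (x̄_1 − x̄_2)/√(s_1²/n_1 + s_2²/n_2) = (5560 − 5100)/√(973²/16 + 528²/34) = 1.77
Welch–Satterthwaite df ≈ 19.28
Two-sided p-value ≈ 0.0922
Since p ≈ 0.0922 > α = 0.01, fail to reject H0; the data do not provide sufficient evidence against H0.

t = 1.77; fail to reject H0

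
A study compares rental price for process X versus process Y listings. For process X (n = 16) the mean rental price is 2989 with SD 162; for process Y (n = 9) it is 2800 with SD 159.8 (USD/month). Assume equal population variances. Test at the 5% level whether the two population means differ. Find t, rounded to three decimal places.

Let group 1 = process X, group 2 = process Y. H0: μ_1 = μ_2; H1: μ_1 ≠ μ_2 (two-sample pooled-variance t-test, two-sided).
s_p² = [(16−1)·162² + (9−1)·159.8²]/(16+9−2) = 25997.8
t = (2989 − 2800)/√[25997.8·(1/16 + 1/9)] = 2.813
df = n₁ + n₂ − 2 = 23
Two-sided p-value ≈ 0.010
Since p ≈ 0.010 < α = 0.05, reject H0; the data support H1.

2.813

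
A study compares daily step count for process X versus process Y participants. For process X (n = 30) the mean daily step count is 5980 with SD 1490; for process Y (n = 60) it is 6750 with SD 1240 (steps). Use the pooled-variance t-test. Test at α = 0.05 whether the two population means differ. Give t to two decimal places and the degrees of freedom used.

t = -2.59, df = 88

Let group 1 = process X, group 2 = process Y. H0: μ_1 = μ_2; H1: μ_1 ≠ μ_2 (two-sample pooled-variance t-test, two-sided).
s_p² = [(30−1)·1490² + (60−1)·1240²]/(30+60−2) = 1762510
t = (5980 − 6750)/√[1762510·(1/30 + 1/60)] = -2.59
df = n₁ + n₂ − 2 = 88
Two-sided p-value ≈ 0.011
Since p ≈ 0.011 < α = 0.05, reject H0; the evidence is statistically significant.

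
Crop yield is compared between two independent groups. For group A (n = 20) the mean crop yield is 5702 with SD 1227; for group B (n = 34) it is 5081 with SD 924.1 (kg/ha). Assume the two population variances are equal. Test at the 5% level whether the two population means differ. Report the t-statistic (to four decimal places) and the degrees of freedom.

t = 2.1088, df = 52

Let group 1 = group A, group 2 = group B. H0: μ_1 = μ_2; H1: μ_1 ≠ μ_2 (two-sample pooled-variance t-test, two-sided).
s_p² = [(20−1)·1227² + (34−1)·924.1²]/(20+34−2) = 1092030
t = (5702 − 5081)/√[1092030·(1/20 + 1/34)] = 2.1088
df = n₁ + n₂ − 2 = 52
Two-sided p-value ≈ 0.040
Since p ≈ 0.040 < α = 0.05, reject H0; the evidence is statistically significant.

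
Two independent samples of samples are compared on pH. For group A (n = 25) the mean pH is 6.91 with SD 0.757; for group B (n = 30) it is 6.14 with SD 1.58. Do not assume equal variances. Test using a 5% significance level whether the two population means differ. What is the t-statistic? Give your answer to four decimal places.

Let group 1 = group A, group 2 = group B. H0: μ_1 = μ_2; H1: μ_1 ≠ μ_2 (Welch's two-sample t-test, two-sided).
t = (x̄_1 − x̄_2)/√(s_1²/n_1 + s_2²/n_2) = (6.91 − 6.14)/√(0.757²/25 + 1.58²/30) = 2.3635
Welch–Satterthwaite df ≈ 43.21
Two-sided p-value ≈ 0.023
Since p ≈ 0.023 < α = 0.05, reject H0; the data support H1.

2.3635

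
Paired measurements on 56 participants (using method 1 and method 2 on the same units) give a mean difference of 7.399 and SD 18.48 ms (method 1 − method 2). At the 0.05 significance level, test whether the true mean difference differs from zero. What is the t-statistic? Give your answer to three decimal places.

H0: μ_d = 0; H1: μ_d ≠ 0 (paired t-test on the differences, two-sided).
t = d̄/(s_d/√n) = 7.399/(18.48/√56) = 2.996
df = n − 1 = 55
Two-sided p-value ≈ 0.0041
Since p ≈ 0.0041 < α = 0.05, reject H0; the data support H1.

2.996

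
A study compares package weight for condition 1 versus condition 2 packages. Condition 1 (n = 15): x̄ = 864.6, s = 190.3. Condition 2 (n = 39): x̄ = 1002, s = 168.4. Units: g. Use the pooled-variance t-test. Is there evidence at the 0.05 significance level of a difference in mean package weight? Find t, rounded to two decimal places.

-2.59

Let group 1 = condition 1, group 2 = condition 2. H0: μ_1 = μ_2; H1: μ_1 ≠ μ_2 (two-sample pooled-variance t-test, two-sided).
s_p² = [(15−1)·190.3² + (39−1)·168.4²]/(15+39−2) = 30473.5
t = (864.6 − 1002)/√[30473.5·(1/15 + 1/39)] = -2.59
df = n₁ + n₂ − 2 = 52
Two-sided p-value ≈ 0.0124
Since p ≈ 0.0124 < α = 0.05, reject H0; the evidence is statistically significant.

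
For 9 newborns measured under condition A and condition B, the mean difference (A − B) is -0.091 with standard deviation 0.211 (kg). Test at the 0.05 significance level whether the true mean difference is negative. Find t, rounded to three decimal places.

-1.294

H0: μ_d = 0; H1: μ_d < 0 (paired t-test on the differences, left-tailed).
t = d̄/(s_d/√n) = -0.091/(0.211/√9) = -1.294
df = n − 1 = 8
p-value = P(T ≤ -1.294) ≈ 0.116
Since p ≈ 0.116 > α = 0.05, fail to reject H0; the evidence is not statistically significant.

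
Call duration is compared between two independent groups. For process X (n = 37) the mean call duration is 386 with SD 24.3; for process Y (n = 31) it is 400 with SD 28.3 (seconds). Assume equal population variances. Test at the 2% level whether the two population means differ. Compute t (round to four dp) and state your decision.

t = -2.1951; fail to reject H0

Let group 1 = process X, group 2 = process Y. H0: μ_1 = μ_2; H1: μ_1 ≠ μ_2 (two-sample pooled-variance t-test, two-sided).
s_p² = [(37−1)·24.3² + (31−1)·28.3²]/(37+31−2) = 686.126
t = (386 − 400)/√[686.126·(1/37 + 1/31)] = -2.1951
df = n₁ + n₂ − 2 = 66
Two-sided p-value ≈ 0.0317
Since p ≈ 0.0317 > α = 0.02, fail to reject H0; the evidence is not statistically significant.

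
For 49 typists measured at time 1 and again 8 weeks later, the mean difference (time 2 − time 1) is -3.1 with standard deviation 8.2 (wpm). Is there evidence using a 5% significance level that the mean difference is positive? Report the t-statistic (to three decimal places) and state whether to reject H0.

t = -2.646; fail to reject H0

H0: μ_d = 0; H1: μ_d > 0 (paired t-test on the differences, right-tailed).
t = d̄/(s_d/√n) = -3.1/(8.2/√49) = -2.646
df = n − 1 = 48
p-value = P(T ≥ -2.646) ≈ 0.9945
Since p ≈ 0.9945 > α = 0.05, fail to reject H0; the evidence is not statistically significant.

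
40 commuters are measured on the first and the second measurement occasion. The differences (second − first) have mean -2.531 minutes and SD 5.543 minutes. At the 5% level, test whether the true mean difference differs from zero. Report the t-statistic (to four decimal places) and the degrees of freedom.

t = -2.8879, df = 39

H0: μ_d = 0; H1: μ_d ≠ 0 (paired t-test on the differences, two-sided).
t = d̄/(s_d/√n) = -2.531/(5.543/√40) = -2.8879
df = n − 1 = 39
Two-sided p-value ≈ 0.006
Since p ≈ 0.006 < α = 0.05, reject H0; the evidence is statistically significant.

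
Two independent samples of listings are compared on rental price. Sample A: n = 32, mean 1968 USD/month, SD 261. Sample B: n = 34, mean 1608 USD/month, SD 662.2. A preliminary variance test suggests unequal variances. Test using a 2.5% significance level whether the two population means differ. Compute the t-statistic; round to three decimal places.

Let group 1 = sample A, group 2 = sample B. H0: μ_1 = μ_2; H1: μ_1 ≠ μ_2 (Welch's two-sample t-test, two-sided).
t = (x̄_1 − x̄_2)/√(s_1²/n_1 + s_2²/n_2) = (1968 − 1608)/√(261²/32 + 662.2²/34) = 2.937
Welch–Satterthwaite df ≈ 43.53
Two-sided p-value ≈ 0.005
Since p ≈ 0.005 < α = 0.025, reject H0; the data support H1.

2.937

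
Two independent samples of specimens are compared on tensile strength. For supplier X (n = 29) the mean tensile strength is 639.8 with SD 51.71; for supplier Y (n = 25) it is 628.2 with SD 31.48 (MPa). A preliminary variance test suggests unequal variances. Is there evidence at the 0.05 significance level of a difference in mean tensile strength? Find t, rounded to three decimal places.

Let group 1 = supplier X, group 2 = supplier Y. H0: μ_1 = μ_2; H1: μ_1 ≠ μ_2 (Welch's two-sample t-test, two-sided).
t = (x̄_1 − x̄_2)/√(s_1²/n_1 + s_2²/n_2) = (639.8 − 628.2)/√(51.71²/29 + 31.48²/25) = 1.010
Welch–Satterthwaite df ≈ 47.10
Two-sided p-value ≈ 0.3175
Since p ≈ 0.3175 > α = 0.05, fail to reject H0; the data do not provide sufficient evidence against H0.

1.010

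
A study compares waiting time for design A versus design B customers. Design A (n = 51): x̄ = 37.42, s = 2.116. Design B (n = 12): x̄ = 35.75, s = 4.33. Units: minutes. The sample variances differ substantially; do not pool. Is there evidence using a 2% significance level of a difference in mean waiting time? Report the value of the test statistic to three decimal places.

1.300

Let group 1 = design A, group 2 = design B. H0: μ_1 = μ_2; H1: μ_1 ≠ μ_2 (Welch's two-sample t-test, two-sided).
t = (x̄_1 − x̄_2)/√(s_1²/n_1 + s_2²/n_2) = (37.42 − 35.75)/√(2.116²/51 + 4.33²/12) = 1.300
Welch–Satterthwaite df ≈ 12.26
Two-sided p-value ≈ 0.218
Since p ≈ 0.218 > α = 0.02, fail to reject H0; the data do not provide sufficient evidence against H0.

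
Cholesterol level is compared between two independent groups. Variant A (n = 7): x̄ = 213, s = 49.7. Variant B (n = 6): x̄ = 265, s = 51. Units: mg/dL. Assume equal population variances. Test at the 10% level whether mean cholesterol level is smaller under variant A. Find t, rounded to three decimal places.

-1.858

Let group 1 = variant A, group 2 = variant B. H0: μ_1 = μ_2; H1: μ_1 < μ_2 (two-sample pooled-variance t-test, left-tailed).
s_p² = [(7−1)·49.7² + (6−1)·51²]/(7+6−2) = 2529.59
t = (213 − 265)/√[2529.59·(1/7 + 1/6)] = -1.858
df = n₁ + n₂ − 2 = 11
p-value = P(T ≤ -1.858) ≈ 0.0450
Since p ≈ 0.0450 < α = 0.1, reject H0; the evidence is statistically significant.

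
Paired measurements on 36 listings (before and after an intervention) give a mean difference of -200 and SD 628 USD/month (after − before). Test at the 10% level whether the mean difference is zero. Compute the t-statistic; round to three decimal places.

H0: μ_d = 0; H1: μ_d ≠ 0 (paired t-test on the differences, two-sided).
t = d̄/(s_d/√n) = -200/(628/√36) = -1.911
df = n − 1 = 35
Two-sided p-value ≈ 0.064
Since p ≈ 0.064 < α = 0.1, reject H0; the data support H1.

-1.911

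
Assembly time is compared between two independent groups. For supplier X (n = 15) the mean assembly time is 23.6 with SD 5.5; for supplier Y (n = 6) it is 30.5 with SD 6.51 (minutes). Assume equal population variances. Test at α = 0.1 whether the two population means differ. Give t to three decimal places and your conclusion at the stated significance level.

t = -2.470; reject H0

Let group 1 = supplier X, group 2 = supplier Y. H0: μ_1 = μ_2; H1: μ_1 ≠ μ_2 (two-sample pooled-variance t-test, two-sided).
s_p² = [(15−1)·5.5² + (6−1)·6.51²]/(15+6−2) = 33.4421
t = (23.6 − 30.5)/√[33.4421·(1/15 + 1/6)] = -2.470
df = n₁ + n₂ − 2 = 19
Two-sided p-value ≈ 0.023
Since p ≈ 0.023 < α = 0.1, reject H0; the evidence is statistically significant.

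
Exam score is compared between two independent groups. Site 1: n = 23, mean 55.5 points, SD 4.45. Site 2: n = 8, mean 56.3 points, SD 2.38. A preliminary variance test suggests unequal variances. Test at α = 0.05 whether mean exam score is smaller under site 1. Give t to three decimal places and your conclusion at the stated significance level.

t = -0.639; fail to reject H0

Let group 1 = site 1, group 2 = site 2. H0: μ_1 = μ_2; H1: μ_1 < μ_2 (Welch's two-sample t-test, left-tailed).
t = (x̄_1 − x̄_2)/√(s_1²/n_1 + s_2²/n_2) = (55.5 − 56.3)/√(4.45²/23 + 2.38²/8) = -0.639
Welch–Satterthwaite df ≈ 23.38
p-value = P(T ≤ -0.639) ≈ 0.265
Since p ≈ 0.265 > α = 0.05, fail to reject H0; the evidence is not statistically significant.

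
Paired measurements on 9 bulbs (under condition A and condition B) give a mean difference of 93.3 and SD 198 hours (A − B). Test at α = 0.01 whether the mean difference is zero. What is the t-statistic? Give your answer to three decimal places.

H0: μ_d = 0; H1: μ_d ≠ 0 (paired t-test on the differences, two-sided).
t = d̄/(s_d/√n) = 93.3/(198/√9) = 1.414
df = n − 1 = 8
Two-sided p-value ≈ 0.1952
Since p ≈ 0.1952 > α = 0.01, fail to reject H0; the evidence is not statistically significant.

1.414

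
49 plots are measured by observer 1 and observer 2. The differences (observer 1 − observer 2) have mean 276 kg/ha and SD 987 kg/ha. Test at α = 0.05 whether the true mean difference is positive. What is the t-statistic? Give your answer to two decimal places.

1.96

H0: μ_d = 0; H1: μ_d > 0 (paired t-test on the differences, right-tailed).
t = d̄/(s_d/√n) = 276/(987/√49) = 1.96
df = n − 1 = 48
p-value = P(T ≥ 1.96) ≈ 0.028
Since p ≈ 0.028 < α = 0.05, reject H0; the evidence is statistically significant.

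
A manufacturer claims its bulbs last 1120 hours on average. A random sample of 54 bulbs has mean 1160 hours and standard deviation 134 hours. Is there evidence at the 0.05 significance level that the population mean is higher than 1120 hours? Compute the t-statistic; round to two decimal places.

2.19

H0: μ = 1120; H1: μ > 1120 (one-sample t-test, right-tailed).
t = (x̄ − μ₀)/(s/√n) = (1160 − 1120)/(134/√54) = 2.19
df = n − 1 = 53
p-value = P(T ≥ 2.19) ≈ 0.016
Since p ≈ 0.016 < α = 0.05, reject H0; the evidence is statistically significant.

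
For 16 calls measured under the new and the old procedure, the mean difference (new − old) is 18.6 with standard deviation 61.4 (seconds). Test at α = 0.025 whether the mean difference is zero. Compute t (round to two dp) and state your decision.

t = 1.21; fail to reject H0

H0: μ_d = 0; H1: μ_d ≠ 0 (paired t-test on the differences, two-sided).
t = d̄/(s_d/√n) = 18.6/(61.4/√16) = 1.21
df = n − 1 = 15
Two-sided p-value ≈ 0.2444
Since p ≈ 0.2444 > α = 0.025, fail to reject H0; the evidence is not statistically significant.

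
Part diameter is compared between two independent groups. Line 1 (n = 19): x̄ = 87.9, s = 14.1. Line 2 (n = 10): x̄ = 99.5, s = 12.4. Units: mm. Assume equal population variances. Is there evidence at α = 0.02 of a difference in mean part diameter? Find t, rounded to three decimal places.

Let group 1 = line 1, group 2 = line 2. H0: μ_1 = μ_2; H1: μ_1 ≠ μ_2 (two-sample pooled-variance t-test, two-sided).
s_p² = [(19−1)·14.1² + (10−1)·12.4²]/(19+10−2) = 183.793
t = (87.9 − 99.5)/√[183.793·(1/19 + 1/10)] = -2.190
df = n₁ + n₂ − 2 = 27
Two-sided p-value ≈ 0.0373
Since p ≈ 0.0373 > α = 0.02, fail to reject H0; the evidence is not statistically significant.

-2.190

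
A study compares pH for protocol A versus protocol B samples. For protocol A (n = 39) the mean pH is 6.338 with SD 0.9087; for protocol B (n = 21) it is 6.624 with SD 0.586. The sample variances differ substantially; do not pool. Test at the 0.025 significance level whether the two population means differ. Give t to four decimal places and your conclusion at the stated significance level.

Let group 1 = protocol A, group 2 = protocol B. H0: μ_1 = μ_2; H1: μ_1 ≠ μ_2 (Welch's two-sample t-test, two-sided).
t = (x̄_1 − x̄_2)/√(s_1²/n_1 + s_2²/n_2) = (6.338 − 6.624)/√(0.9087²/39 + 0.586²/21) = -1.4764
Welch–Satterthwaite df ≈ 55.95
Two-sided p-value ≈ 0.1454
Since p ≈ 0.1454 > α = 0.025, fail to reject H0; the evidence is not statistically significant.

t = -1.4764; fail to reject H0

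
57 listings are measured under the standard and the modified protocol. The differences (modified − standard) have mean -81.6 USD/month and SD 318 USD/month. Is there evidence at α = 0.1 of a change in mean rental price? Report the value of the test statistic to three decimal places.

H0: μ_d = 0; H1: μ_d ≠ 0 (paired t-test on the differences, two-sided).
t = d̄/(s_d/√n) = -81.6/(318/√57) = -1.937
df = n − 1 = 56
Two-sided p-value ≈ 0.058
Since p ≈ 0.058 < α = 0.1, reject H0; the evidence is statistically significant.

-1.937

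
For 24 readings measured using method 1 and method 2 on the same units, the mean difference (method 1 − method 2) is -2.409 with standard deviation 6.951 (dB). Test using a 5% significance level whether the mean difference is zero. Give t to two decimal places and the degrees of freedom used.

t = -1.70, df = 23

H0: μ_d = 0; H1: μ_d ≠ 0 (paired t-test on the differences, two-sided).
t = d̄/(s_d/√n) = -2.409/(6.951/√24) = -1.70
df = n − 1 = 23
Two-sided p-value ≈ 0.1030
Since p ≈ 0.1030 > α = 0.05, fail to reject H0; the data do not provide sufficient evidence against H0.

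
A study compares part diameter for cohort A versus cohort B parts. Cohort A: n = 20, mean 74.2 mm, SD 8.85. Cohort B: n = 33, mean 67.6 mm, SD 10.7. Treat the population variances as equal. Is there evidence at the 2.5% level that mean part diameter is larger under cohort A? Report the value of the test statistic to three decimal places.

2.317

Let group 1 = cohort A, group 2 = cohort B. H0: μ_1 = μ_2; H1: μ_1 > μ_2 (two-sample pooled-variance t-test, right-tailed).
s_p² = [(20−1)·8.85² + (33−1)·10.7²]/(20+33−2) = 101.016
t = (74.2 − 67.6)/√[101.016·(1/20 + 1/33)] = 2.317
df = n₁ + n₂ − 2 = 51
p-value = P(T ≥ 2.317) ≈ 0.012
Since p ≈ 0.012 < α = 0.025, reject H0; the evidence is statistically significant.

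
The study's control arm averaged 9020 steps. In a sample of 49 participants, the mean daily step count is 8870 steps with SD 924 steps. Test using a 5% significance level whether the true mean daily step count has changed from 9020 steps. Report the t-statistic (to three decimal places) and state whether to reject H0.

t = -1.136; fail to reject H0

H0: μ = 9020; H1: μ ≠ 9020 (one-sample t-test, two-sided).
t = (x̄ − μ₀)/(s/√n) = (8870 − 9020)/(924/√49) = -1.136
df = n − 1 = 48
Two-sided p-value ≈ 0.2614
Since p ≈ 0.2614 > α = 0.05, fail to reject H0; the data do not provide sufficient evidence against H0.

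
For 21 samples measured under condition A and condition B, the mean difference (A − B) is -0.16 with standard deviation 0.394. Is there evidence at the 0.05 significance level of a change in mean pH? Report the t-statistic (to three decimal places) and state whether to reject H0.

t = -1.861; fail to reject H0

H0: μ_d = 0; H1: μ_d ≠ 0 (paired t-test on the differences, two-sided).
t = d̄/(s_d/√n) = -0.16/(0.394/√21) = -1.861
df = n − 1 = 20
Two-sided p-value ≈ 0.0775
Since p ≈ 0.0775 > α = 0.05, fail to reject H0; the data do not provide sufficient evidence against H0.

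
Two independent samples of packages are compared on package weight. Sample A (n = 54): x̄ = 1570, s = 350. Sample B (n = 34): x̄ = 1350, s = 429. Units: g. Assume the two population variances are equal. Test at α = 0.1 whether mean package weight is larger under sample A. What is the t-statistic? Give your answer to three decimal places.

Let group 1 = sample A, group 2 = sample B. H0: μ_1 = μ_2; H1: μ_1 > μ_2 (two-sample pooled-variance t-test, right-tailed).
s_p² = [(54−1)·350² + (34−1)·429²]/(54+34−2) = 146115
t = (1570 − 1350)/√[146115·(1/54 + 1/34)] = 2.629
df = n₁ + n₂ − 2 = 86
p-value = P(T ≥ 2.629) ≈ 0.0051
Since p ≈ 0.0051 < α = 0.1, reject H0; the evidence is statistically significant.

2.629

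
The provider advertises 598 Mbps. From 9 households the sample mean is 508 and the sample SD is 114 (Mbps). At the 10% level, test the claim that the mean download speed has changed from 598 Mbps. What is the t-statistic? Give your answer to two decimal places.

-2.37

H0: μ = 598; H1: μ ≠ 598 (one-sample t-test, two-sided).
t = (x̄ − μ₀)/(s/√n) = (508 − 598)/(114/√9) = -2.37
df = n − 1 = 8
Two-sided p-value ≈ 0.0454
Since p ≈ 0.0454 < α = 0.1, reject H0; the data support H1.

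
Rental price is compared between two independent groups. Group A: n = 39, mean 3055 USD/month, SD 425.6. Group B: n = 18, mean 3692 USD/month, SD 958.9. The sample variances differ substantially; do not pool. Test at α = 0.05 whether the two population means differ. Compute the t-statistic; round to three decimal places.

-2.698

Let group 1 = group A, group 2 = group B. H0: μ_1 = μ_2; H1: μ_1 ≠ μ_2 (Welch's two-sample t-test, two-sided).
t = (x̄_1 − x̄_2)/√(s_1²/n_1 + s_2²/n_2) = (3055 − 3692)/√(425.6²/39 + 958.9²/18) = -2.698
Welch–Satterthwaite df ≈ 20.16
Two-sided p-value ≈ 0.014
Since p ≈ 0.014 < α = 0.05, reject H0; the evidence is statistically significant.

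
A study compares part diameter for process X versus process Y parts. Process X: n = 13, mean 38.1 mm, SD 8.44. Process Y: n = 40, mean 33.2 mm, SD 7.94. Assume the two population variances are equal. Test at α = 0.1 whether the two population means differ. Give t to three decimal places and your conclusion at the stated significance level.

Let group 1 = process X, group 2 = process Y. H0: μ_1 = μ_2; H1: μ_1 ≠ μ_2 (two-sample pooled-variance t-test, two-sided).
s_p² = [(13−1)·8.44² + (40−1)·7.94²]/(13+40−2) = 64.9707
t = (38.1 − 33.2)/√[64.9707·(1/13 + 1/40)] = 1.904
df = n₁ + n₂ − 2 = 51
Two-sided p-value ≈ 0.0625
Since p ≈ 0.0625 < α = 0.1, reject H0; the data support H1.

t = 1.904; reject H0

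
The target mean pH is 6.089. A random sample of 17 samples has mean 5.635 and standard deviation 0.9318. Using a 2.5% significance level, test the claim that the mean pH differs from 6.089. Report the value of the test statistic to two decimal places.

H0: μ = 6.089; H1: μ ≠ 6.089 (one-sample t-test, two-sided).
t = (x̄ − μ₀)/(s/√n) = (5.635 − 6.089)/(0.9318/√17) = -2.01
df = n − 1 = 16
Two-sided p-value ≈ 0.0617
Since p ≈ 0.0617 > α = 0.025, fail to reject H0; the evidence is not statistically significant.

-2.01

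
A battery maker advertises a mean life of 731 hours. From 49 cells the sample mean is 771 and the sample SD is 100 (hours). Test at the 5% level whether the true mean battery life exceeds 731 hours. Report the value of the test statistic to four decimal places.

2.8000

H0: μ = 731; H1: μ > 731 (one-sample t-test, right-tailed).
t = (x̄ − μ₀)/(s/√n) = (771 − 731)/(100/√49) = 2.8000
df = n − 1 = 48
p-value = P(T ≥ 2.8000) ≈ 0.004
Since p ≈ 0.004 < α = 0.05, reject H0; the evidence is statistically significant.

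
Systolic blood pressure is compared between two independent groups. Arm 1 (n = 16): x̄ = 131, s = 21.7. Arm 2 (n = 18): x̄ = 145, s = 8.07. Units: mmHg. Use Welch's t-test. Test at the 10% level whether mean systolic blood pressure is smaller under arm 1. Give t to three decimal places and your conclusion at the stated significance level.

t = -2.435; reject H0

Let group 1 = arm 1, group 2 = arm 2. H0: μ_1 = μ_2; H1: μ_1 < μ_2 (Welch's two-sample t-test, left-tailed).
t = (x̄_1 − x̄_2)/√(s_1²/n_1 + s_2²/n_2) = (131 − 145)/√(21.7²/16 + 8.07²/18) = -2.435
Welch–Satterthwaite df ≈ 18.67
p-value = P(T ≤ -2.435) ≈ 0.0125
Since p ≈ 0.0125 < α = 0.1, reject H0; the data support H1.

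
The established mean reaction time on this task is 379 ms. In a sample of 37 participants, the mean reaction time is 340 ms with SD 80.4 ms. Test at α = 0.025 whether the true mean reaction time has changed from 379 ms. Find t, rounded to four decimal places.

H0: μ = 379; H1: μ ≠ 379 (one-sample t-test, two-sided).
t = (x̄ − μ₀)/(s/√n) = (340 − 379)/(80.4/√37) = -2.9506
df = n − 1 = 36
Two-sided p-value ≈ 0.006
Since p ≈ 0.006 < α = 0.025, reject H0; the evidence is statistically significant.

-2.9506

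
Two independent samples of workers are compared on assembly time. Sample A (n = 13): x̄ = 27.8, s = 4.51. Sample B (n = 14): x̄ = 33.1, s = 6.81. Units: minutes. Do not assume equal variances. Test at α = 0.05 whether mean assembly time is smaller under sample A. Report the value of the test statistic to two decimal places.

Let group 1 = sample A, group 2 = sample B. H0: μ_1 = μ_2; H1: μ_1 < μ_2 (Welch's two-sample t-test, left-tailed).
t = (x̄_1 − x̄_2)/√(s_1²/n_1 + s_2²/n_2) = (27.8 − 33.1)/√(4.51²/13 + 6.81²/14) = -2.40
Welch–Satterthwaite df ≈ 22.70
p-value = P(T ≤ -2.40) ≈ 0.0125
Since p ≈ 0.0125 < α = 0.05, reject H0; the evidence is statistically significant.

-2.40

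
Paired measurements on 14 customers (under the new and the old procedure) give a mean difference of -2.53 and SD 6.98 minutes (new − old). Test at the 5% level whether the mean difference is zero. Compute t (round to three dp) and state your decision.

t = -1.356; fail to reject H0

H0: μ_d = 0; H1: μ_d ≠ 0 (paired t-test on the differences, two-sided).
t = d̄/(s_d/√n) = -2.53/(6.98/√14) = -1.356
df = n − 1 = 13
Two-sided p-value ≈ 0.198
Since p ≈ 0.198 > α = 0.05, fail to reject H0; the evidence is not statistically significant.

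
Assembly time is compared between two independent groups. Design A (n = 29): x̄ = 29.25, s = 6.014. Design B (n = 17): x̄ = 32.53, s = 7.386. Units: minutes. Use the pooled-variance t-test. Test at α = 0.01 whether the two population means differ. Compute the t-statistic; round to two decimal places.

Let group 1 = design A, group 2 = design B. H0: μ_1 = μ_2; H1: μ_1 ≠ μ_2 (two-sample pooled-variance t-test, two-sided).
s_p² = [(29−1)·6.014² + (17−1)·7.386²]/(29+17−2) = 42.8536
t = (29.25 − 32.53)/√[42.8536·(1/29 + 1/17)] = -1.64
df = n₁ + n₂ − 2 = 44
Two-sided p-value ≈ 0.1081
Since p ≈ 0.1081 > α = 0.01, fail to reject H0; the evidence is not statistically significant.

-1.64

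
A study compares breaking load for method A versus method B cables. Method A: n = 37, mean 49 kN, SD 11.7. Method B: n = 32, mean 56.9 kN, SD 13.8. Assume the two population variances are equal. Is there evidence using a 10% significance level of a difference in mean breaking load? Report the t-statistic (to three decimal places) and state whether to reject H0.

Let group 1 = method A, group 2 = method B. H0: μ_1 = μ_2; H1: μ_1 ≠ μ_2 (two-sample pooled-variance t-test, two-sided).
s_p² = [(37−1)·11.7² + (32−1)·13.8²]/(37+32−2) = 161.667
t = (49 − 56.9)/√[161.667·(1/37 + 1/32)] = -2.574
df = n₁ + n₂ − 2 = 67
Two-sided p-value ≈ 0.0123
Since p ≈ 0.0123 < α = 0.1, reject H0; the evidence is statistically significant.

t = -2.574; reject H0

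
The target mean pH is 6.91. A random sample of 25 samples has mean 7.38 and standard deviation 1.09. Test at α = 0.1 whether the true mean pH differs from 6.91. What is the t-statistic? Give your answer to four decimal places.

H0: μ = 6.91; H1: μ ≠ 6.91 (one-sample t-test, two-sided).
t = (x̄ − μ₀)/(s/√n) = (7.38 − 6.91)/(1.09/√25) = 2.1560
df = n − 1 = 24
Two-sided p-value ≈ 0.041
Since p ≈ 0.041 < α = 0.1, reject H0; the evidence is statistically significant.

2.1560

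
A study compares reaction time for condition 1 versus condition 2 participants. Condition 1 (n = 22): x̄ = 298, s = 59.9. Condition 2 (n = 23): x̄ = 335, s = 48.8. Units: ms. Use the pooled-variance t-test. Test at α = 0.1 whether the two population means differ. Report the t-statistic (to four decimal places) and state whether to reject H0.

Let group 1 = condition 1, group 2 = condition 2. H0: μ_1 = μ_2; H1: μ_1 ≠ μ_2 (two-sample pooled-variance t-test, two-sided).
s_p² = [(22−1)·59.9² + (23−1)·48.8²]/(22+23−2) = 2970.7
t = (298 − 335)/√[2970.7·(1/22 + 1/23)] = -2.2764
df = n₁ + n₂ − 2 = 43
Two-sided p-value ≈ 0.0279
Since p ≈ 0.0279 < α = 0.1, reject H0; the data support H1.

t = -2.2764; reject H0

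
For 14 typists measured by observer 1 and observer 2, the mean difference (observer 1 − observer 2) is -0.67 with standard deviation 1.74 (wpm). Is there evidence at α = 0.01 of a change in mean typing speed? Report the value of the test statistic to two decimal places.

H0: μ_d = 0; H1: μ_d ≠ 0 (paired t-test on the differences, two-sided).
t = d̄/(s_d/√n) = -0.67/(1.74/√14) = -1.44
df = n − 1 = 13
Two-sided p-value ≈ 0.173
Since p ≈ 0.173 > α = 0.01, fail to reject H0; the data do not provide sufficient evidence against H0.

-1.44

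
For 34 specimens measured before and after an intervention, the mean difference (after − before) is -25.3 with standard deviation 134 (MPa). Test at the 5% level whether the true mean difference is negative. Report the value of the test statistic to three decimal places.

H0: μ_d = 0; H1: μ_d < 0 (paired t-test on the differences, left-tailed).
t = d̄/(s_d/√n) = -25.3/(134/√34) = -1.101
df = n − 1 = 33
p-value = P(T ≤ -1.101) ≈ 0.1394
Since p ≈ 0.1394 > α = 0.05, fail to reject H0; the data do not provide sufficient evidence against H0.

-1.101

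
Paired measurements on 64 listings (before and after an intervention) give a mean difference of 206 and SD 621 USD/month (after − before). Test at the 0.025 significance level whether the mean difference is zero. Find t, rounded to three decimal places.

2.654

H0: μ_d = 0; H1: μ_d ≠ 0 (paired t-test on the differences, two-sided).
t = d̄/(s_d/√n) = 206/(621/√64) = 2.654
df = n − 1 = 63
Two-sided p-value ≈ 0.0101
Since p ≈ 0.0101 < α = 0.025, reject H0; the data support H1.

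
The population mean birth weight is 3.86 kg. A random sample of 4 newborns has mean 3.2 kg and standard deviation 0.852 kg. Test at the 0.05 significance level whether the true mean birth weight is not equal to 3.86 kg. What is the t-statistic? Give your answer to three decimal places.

H0: μ = 3.86; H1: μ ≠ 3.86 (one-sample t-test, two-sided).
t = (x̄ − μ₀)/(s/√n) = (3.2 − 3.86)/(0.852/√4) = -1.549
df = n − 1 = 3
Two-sided p-value ≈ 0.2191
Since p ≈ 0.2191 > α = 0.05, fail to reject H0; the data do not provide sufficient evidence against H0.

-1.549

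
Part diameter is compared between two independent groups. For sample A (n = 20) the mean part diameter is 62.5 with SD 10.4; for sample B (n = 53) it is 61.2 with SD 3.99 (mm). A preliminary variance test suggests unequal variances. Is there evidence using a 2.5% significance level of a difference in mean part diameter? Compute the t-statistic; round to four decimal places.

Let group 1 = sample A, group 2 = sample B. H0: μ_1 = μ_2; H1: μ_1 ≠ μ_2 (Welch's two-sample t-test, two-sided).
t = (x̄_1 − x̄_2)/√(s_1²/n_1 + s_2²/n_2) = (62.5 − 61.2)/√(10.4²/20 + 3.99²/53) = 0.5441
Welch–Satterthwaite df ≈ 21.15
Two-sided p-value ≈ 0.5921
Since p ≈ 0.5921 > α = 0.025, fail to reject H0; the evidence is not statistically significant.

0.5441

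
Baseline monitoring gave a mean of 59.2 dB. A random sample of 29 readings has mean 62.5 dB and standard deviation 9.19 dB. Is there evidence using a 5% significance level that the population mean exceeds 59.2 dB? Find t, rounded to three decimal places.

H0: μ = 59.2; H1: μ > 59.2 (one-sample t-test, right-tailed).
t = (x̄ − μ₀)/(s/√n) = (62.5 − 59.2)/(9.19/√29) = 1.934
df = n − 1 = 28
p-value = P(T ≥ 1.934) ≈ 0.0317
Since p ≈ 0.0317 < α = 0.05, reject H0; the evidence is statistically significant.

1.934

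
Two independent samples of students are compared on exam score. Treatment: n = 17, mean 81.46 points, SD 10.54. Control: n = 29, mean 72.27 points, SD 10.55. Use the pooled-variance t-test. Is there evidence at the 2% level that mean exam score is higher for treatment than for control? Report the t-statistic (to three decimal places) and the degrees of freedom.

t = 2.853, df = 44

Let group 1 = treatment, group 2 = control. H0: μ_1 = μ_2; H1: μ_1 > μ_2 (two-sample pooled-variance t-test, right-tailed).
s_p² = [(17−1)·10.54² + (29−1)·10.55²]/(17+29−2) = 111.226
t = (81.46 − 72.27)/√[111.226·(1/17 + 1/29)] = 2.853
df = n₁ + n₂ − 2 = 44
p-value = P(T ≥ 2.853) ≈ 0.003
Since p ≈ 0.003 < α = 0.02, reject H0; the data support H1.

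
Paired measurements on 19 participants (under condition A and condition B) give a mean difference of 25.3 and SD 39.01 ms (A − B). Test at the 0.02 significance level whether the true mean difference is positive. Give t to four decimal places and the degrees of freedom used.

t = 2.8270, df = 18

H0: μ_d = 0; H1: μ_d > 0 (paired t-test on the differences, right-tailed).
t = d̄/(s_d/√n) = 25.3/(39.01/√19) = 2.8270
df = n − 1 = 18
p-value = P(T ≥ 2.8270) ≈ 0.006
Since p ≈ 0.006 < α = 0.02, reject H0; the evidence is statistically significant.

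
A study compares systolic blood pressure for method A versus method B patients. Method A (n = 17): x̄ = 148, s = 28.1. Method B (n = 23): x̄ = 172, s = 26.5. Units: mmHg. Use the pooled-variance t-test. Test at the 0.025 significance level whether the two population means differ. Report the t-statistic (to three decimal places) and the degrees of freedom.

Let group 1 = method A, group 2 = method B. H0: μ_1 = μ_2; H1: μ_1 ≠ μ_2 (two-sample pooled-variance t-test, two-sided).
s_p² = [(17−1)·28.1² + (23−1)·26.5²]/(17+23−2) = 739.033
t = (148 − 172)/√[739.033·(1/17 + 1/23)] = -2.760
df = n₁ + n₂ − 2 = 38
Two-sided p-value ≈ 0.0088
Since p ≈ 0.0088 < α = 0.025, reject H0; the evidence is statistically significant.

t = -2.760, df = 38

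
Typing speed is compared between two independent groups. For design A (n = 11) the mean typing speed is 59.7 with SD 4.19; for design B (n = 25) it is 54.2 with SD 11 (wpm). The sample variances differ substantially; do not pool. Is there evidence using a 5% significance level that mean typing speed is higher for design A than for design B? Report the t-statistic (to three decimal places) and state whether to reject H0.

t = 2.168; reject H0

Let group 1 = design A, group 2 = design B. H0: μ_1 = μ_2; H1: μ_1 > μ_2 (Welch's two-sample t-test, right-tailed).
t = (x̄_1 − x̄_2)/√(s_1²/n_1 + s_2²/n_2) = (59.7 − 54.2)/√(4.19²/11 + 11²/25) = 2.168
Welch–Satterthwaite df ≈ 33.65
p-value = P(T ≥ 2.168) ≈ 0.019
Since p ≈ 0.019 < α = 0.05, reject H0; the data support H1.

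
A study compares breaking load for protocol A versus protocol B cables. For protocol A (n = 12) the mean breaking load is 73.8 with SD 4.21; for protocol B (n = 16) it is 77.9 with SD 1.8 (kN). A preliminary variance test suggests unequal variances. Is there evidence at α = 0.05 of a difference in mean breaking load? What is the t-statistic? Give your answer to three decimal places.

Let group 1 = protocol A, group 2 = protocol B. H0: μ_1 = μ_2; H1: μ_1 ≠ μ_2 (Welch's two-sample t-test, two-sided).
t = (x̄_1 − x̄_2)/√(s_1²/n_1 + s_2²/n_2) = (73.8 − 77.9)/√(4.21²/12 + 1.8²/16) = -3.164
Welch–Satterthwaite df ≈ 14.03
Two-sided p-value ≈ 0.007
Since p ≈ 0.007 < α = 0.05, reject H0; the evidence is statistically significant.

-3.164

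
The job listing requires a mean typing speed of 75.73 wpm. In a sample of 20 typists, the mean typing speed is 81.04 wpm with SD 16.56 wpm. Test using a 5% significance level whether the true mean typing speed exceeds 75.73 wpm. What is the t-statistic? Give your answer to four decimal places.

1.4340

H0: μ = 75.73; H1: μ > 75.73 (one-sample t-test, right-tailed).
t = (x̄ − μ₀)/(s/√n) = (81.04 − 75.73)/(16.56/√20) = 1.4340
df = n − 1 = 19
p-value = P(T ≥ 1.4340) ≈ 0.0839
Since p ≈ 0.0839 > α = 0.05, fail to reject H0; the evidence is not statistically significant.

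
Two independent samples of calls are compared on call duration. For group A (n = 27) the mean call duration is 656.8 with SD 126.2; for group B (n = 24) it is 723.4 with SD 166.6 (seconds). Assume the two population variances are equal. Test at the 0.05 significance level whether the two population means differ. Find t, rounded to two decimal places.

Let group 1 = group A, group 2 = group B. H0: μ_1 = μ_2; H1: μ_1 ≠ μ_2 (two-sample pooled-variance t-test, two-sided).
s_p² = [(27−1)·126.2² + (24−1)·166.6²]/(27+24−2) = 21478.9
t = (656.8 − 723.4)/√[21478.9·(1/27 + 1/24)] = -1.62
df = n₁ + n₂ − 2 = 49
Two-sided p-value ≈ 0.1117
Since p ≈ 0.1117 > α = 0.05, fail to reject H0; the data do not provide sufficient evidence against H0.

-1.62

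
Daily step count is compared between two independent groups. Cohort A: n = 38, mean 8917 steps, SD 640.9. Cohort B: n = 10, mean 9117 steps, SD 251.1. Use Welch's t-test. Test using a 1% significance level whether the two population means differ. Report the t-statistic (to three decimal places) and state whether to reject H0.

Let group 1 = cohort A, group 2 = cohort B. H0: μ_1 = μ_2; H1: μ_1 ≠ μ_2 (Welch's two-sample t-test, two-sided).
t = (x̄_1 − x̄_2)/√(s_1²/n_1 + s_2²/n_2) = (8917 − 9117)/√(640.9²/38 + 251.1²/10) = -1.529
Welch–Satterthwaite df ≈ 38.67
Two-sided p-value ≈ 0.1345
Since p ≈ 0.1345 > α = 0.01, fail to reject H0; the evidence is not statistically significant.

t = -1.529; fail to reject H0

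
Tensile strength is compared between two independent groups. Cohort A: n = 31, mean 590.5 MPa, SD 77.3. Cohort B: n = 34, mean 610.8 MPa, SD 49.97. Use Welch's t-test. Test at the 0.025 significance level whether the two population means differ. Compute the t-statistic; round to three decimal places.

-1.244

Let group 1 = cohort A, group 2 = cohort B. H0: μ_1 = μ_2; H1: μ_1 ≠ μ_2 (Welch's two-sample t-test, two-sided).
t = (x̄_1 − x̄_2)/√(s_1²/n_1 + s_2²/n_2) = (590.5 − 610.8)/√(77.3²/31 + 49.97²/34) = -1.244
Welch–Satterthwaite df ≈ 50.55
Two-sided p-value ≈ 0.2192
Since p ≈ 0.2192 > α = 0.025, fail to reject H0; the evidence is not statistically significant.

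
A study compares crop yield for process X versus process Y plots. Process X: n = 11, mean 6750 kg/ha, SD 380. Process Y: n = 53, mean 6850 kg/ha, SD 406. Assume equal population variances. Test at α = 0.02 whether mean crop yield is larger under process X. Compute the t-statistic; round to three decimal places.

-0.751

Let group 1 = process X, group 2 = process Y. H0: μ_1 = μ_2; H1: μ_1 > μ_2 (two-sample pooled-variance t-test, right-tailed).
s_p² = [(11−1)·380² + (53−1)·406²]/(11+53−2) = 161540
t = (6750 − 6850)/√[161540·(1/11 + 1/53)] = -0.751
df = n₁ + n₂ − 2 = 62
p-value = P(T ≥ -0.751) ≈ 0.7722
Since p ≈ 0.7722 > α = 0.02, fail to reject H0; the data do not provide sufficient evidence against H0.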